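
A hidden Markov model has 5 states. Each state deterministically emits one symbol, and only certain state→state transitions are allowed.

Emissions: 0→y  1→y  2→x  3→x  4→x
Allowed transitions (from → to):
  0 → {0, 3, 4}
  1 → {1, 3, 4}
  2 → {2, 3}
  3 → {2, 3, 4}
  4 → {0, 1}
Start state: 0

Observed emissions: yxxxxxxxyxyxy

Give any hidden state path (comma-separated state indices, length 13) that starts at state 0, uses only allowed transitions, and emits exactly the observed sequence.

0,3,2,2,2,3,3,4,0,4,0,4,0

  0: obs=y cand={0,1} pick 0 [start]
  1: obs=x cand={2,3,4} pick 3 [0->3 ok]
  2: obs=x cand={2,3,4} pick 2 [3->2 ok]
  3: obs=x cand={2,3,4} pick 2 [2->2 ok]
  4: obs=x cand={2,3,4} pick 2 [2->2 ok]
  5: obs=x cand={2,3,4} pick 3 [2->3 ok]
  6: obs=x cand={2,3,4} pick 3 [3->3 ok]
  7: obs=x cand={2,3,4} pick 4 [3->4 ok]
  8: obs=y cand={0,1} pick 0 [4->0 ok]
  9: obs=x cand={2,3,4} pick 4 [0->4 ok]
  10: obs=y cand={0,1} pick 0 [4->0 ok]
  11: obs=x cand={2,3,4} pick 4 [0->4 ok]
  12: obs=y cand={0,1} pick 0 [4->0 ok]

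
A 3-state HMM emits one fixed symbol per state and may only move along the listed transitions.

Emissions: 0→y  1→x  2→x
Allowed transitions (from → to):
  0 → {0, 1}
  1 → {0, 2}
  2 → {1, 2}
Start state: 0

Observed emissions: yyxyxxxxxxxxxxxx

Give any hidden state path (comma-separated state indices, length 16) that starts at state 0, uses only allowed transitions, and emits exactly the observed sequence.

0,0,1,0,1,2,1,2,1,2,1,2,2,2,2,2

  0: obs=y cand={0} pick 0 [start]
  1: obs=y cand={0} pick 0 [0->0 ok]
  2: obs=x cand={1,2} pick 1 [0->1 ok]
  3: obs=y cand={0} pick 0 [1->0 ok]
  4: obs=x cand={1,2} pick 1 [0->1 ok]
  5: obs=x cand={1,2} pick 2 [1->2 ok]
  6: obs=x cand={1,2} pick 1 [2->1 ok]
  7: obs=x cand={1,2} pick 2 [1->2 ok]
  8: obs=x cand={1,2} pick 1 [2->1 ok]
  9: obs=x cand={1,2} pick 2 [1->2 ok]
  10: obs=x cand={1,2} pick 1 [2->1 ok]
  11: obs=x cand={1,2} pick 2 [1->2 ok]
  12: obs=x cand={1,2} pick 2 [2->2 ok]
  13: obs=x cand={1,2} pick 2 [2->2 ok]
  14: obs=x cand={1,2} pick 2 [2->2 ok]
  15: obs=x cand={1,2} pick 2 [2->2 ok]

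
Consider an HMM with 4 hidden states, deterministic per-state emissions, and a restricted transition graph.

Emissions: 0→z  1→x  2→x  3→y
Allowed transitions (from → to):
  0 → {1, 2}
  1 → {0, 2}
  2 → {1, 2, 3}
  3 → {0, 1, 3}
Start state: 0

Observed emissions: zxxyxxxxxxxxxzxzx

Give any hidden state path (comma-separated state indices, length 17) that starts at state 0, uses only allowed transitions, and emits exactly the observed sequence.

0,2,2,3,1,2,2,2,1,2,2,2,1,0,1,0,1

  pos 0: z in {0}, choose 0; start
  pos 1: x in {1,2}, choose 2; 0->2 ok
  pos 2: x in {1,2}, choose 2; 2->2 ok
  pos 3: y in {3}, choose 3; 2->3 ok
  pos 4: x in {1,2}, choose 1; 3->1 ok
  pos 5: x in {1,2}, choose 2; 1->2 ok
  pos 6: x in {1,2}, choose 2; 2->2 ok
  pos 7: x in {1,2}, choose 2; 2->2 ok
  pos 8: x in {1,2}, choose 1; 2->1 ok
  pos 9: x in {1,2}, choose 2; 1->2 ok
  pos 10: x in {1,2}, choose 2; 2->2 ok
  pos 11: x in {1,2}, choose 2; 2->2 ok
  pos 12: x in {1,2}, choose 1; 2->1 ok
  pos 13: z in {0}, choose 0; 1->0 ok
  pos 14: x in {1,2}, choose 1; 0->1 ok
  pos 15: z in {0}, choose 0; 1->0 ok
  pos 16: x in {1,2}, choose 1; 0->1 ok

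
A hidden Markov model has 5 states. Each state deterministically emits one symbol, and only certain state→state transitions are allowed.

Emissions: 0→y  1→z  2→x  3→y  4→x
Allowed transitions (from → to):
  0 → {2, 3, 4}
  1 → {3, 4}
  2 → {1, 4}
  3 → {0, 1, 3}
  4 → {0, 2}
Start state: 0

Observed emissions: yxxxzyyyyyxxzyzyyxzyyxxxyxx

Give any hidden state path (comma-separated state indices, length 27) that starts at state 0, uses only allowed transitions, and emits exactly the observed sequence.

0,2,4,2,1,3,3,0,3,0,4,2,1,3,1,3,0,2,1,3,0,4,2,4,0,4,2

  0: obs=y cand={0,3} pick 0 [start]
  1: obs=x cand={2,4} pick 2 [0->2 ok]
  2: obs=x cand={2,4} pick 4 [2->4 ok]
  3: obs=x cand={2,4} pick 2 [4->2 ok]
  4: obs=z cand={1} pick 1 [2->1 ok]
  5: obs=y cand={0,3} pick 3 [1->3 ok]
  6: obs=y cand={0,3} pick 3 [3->3 ok]
  7: obs=y cand={0,3} pick 0 [3->0 ok]
  8: obs=y cand={0,3} pick 3 [0->3 ok]
  9: obs=y cand={0,3} pick 0 [3->0 ok]
  10: obs=x cand={2,4} pick 4 [0->4 ok]
  11: obs=x cand={2,4} pick 2 [4->2 ok]
  12: obs=z cand={1} pick 1 [2->1 ok]
  13: obs=y cand={0,3} pick 3 [1->3 ok]
  14: obs=z cand={1} pick 1 [3->1 ok]
  15: obs=y cand={0,3} pick 3 [1->3 ok]
  16: obs=y cand={0,3} pick 0 [3->0 ok]
  17: obs=x cand={2,4} pick 2 [0->2 ok]
  18: obs=z cand={1} pick 1 [2->1 ok]
  19: obs=y cand={0,3} pick 3 [1->3 ok]
  20: obs=y cand={0,3} pick 0 [3->0 ok]
  21: obs=x cand={2,4} pick 4 [0->4 ok]
  22: obs=x cand={2,4} pick 2 [4->2 ok]
  23: obs=x cand={2,4} pick 4 [2->4 ok]
  24: obs=y cand={0,3} pick 0 [4->0 ok]
  25: obs=x cand={2,4} pick 4 [0->4 ok]
  26: obs=x cand={2,4} pick 2 [4->2 ok]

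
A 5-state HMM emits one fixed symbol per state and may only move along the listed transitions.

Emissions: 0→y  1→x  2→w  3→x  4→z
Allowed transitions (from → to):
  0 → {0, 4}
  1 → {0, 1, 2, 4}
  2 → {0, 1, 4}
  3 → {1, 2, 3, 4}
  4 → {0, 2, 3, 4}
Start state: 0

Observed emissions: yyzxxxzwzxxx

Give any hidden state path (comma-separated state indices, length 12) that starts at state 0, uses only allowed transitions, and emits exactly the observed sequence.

0,0,4,3,3,1,4,2,4,3,3,1

  t0 'y' -> {0}, take 0 (start)
  t1 'y' -> {0}, take 0 (0->0 ok)
  t2 'z' -> {4}, take 4 (0->4 ok)
  t3 'x' -> {1,3}, take 3 (4->3 ok)
  t4 'x' -> {1,3}, take 3 (3->3 ok)
  t5 'x' -> {1,3}, take 1 (3->1 ok)
  t6 'z' -> {4}, take 4 (1->4 ok)
  t7 'w' -> {2}, take 2 (4->2 ok)
  t8 'z' -> {4}, take 4 (2->4 ok)
  t9 'x' -> {1,3}, take 3 (4->3 ok)
  t10 'x' -> {1,3}, take 3 (3->3 ok)
  t11 'x' -> {1,3}, take 1 (3->1 ok)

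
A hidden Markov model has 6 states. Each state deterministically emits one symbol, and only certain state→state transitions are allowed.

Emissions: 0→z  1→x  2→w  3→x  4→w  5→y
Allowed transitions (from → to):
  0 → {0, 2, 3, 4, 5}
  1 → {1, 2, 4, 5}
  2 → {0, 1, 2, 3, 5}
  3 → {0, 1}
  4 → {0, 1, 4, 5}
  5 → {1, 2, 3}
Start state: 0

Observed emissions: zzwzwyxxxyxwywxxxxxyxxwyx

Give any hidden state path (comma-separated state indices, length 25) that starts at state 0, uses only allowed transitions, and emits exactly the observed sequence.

  0: obs=z cand={0} pick 0 [start]
  1: obs=z cand={0} pick 0 [0->0 ok]
  2: obs=w cand={2,4} pick 4 [0->4 ok]
  3: obs=z cand={0} pick 0 [4->0 ok]
  4: obs=w cand={2,4} pick 4 [0->4 ok]
  5: obs=y cand={5} pick 5 [4->5 ok]
  6: obs=x cand={1,3} pick 1 [5->1 ok]
  7: obs=x cand={1,3} pick 1 [1->1 ok]
  8: obs=x cand={1,3} pick 1 [1->1 ok]
  9: obs=y cand={5} pick 5 [1->5 ok]
  10: obs=x cand={1,3} pick 1 [5->1 ok]
  11: obs=w cand={2,4} pick 4 [1->4 ok]
  12: obs=y cand={5} pick 5 [4->5 ok]
  13: obs=w cand={2,4} pick 2 [5->2 ok]
  14: obs=x cand={1,3} pick 1 [2->1 ok]
  15: obs=x cand={1,3} pick 1 [1->1 ok]
  16: obs=x cand={1,3} pick 1 [1->1 ok]
  17: obs=x cand={1,3} pick 1 [1->1 ok]
  18: obs=x cand={1,3} pick 1 [1->1 ok]
  19: obs=y cand={5} pick 5 [1->5 ok]
  20: obs=x cand={1,3} pick 1 [5->1 ok]
  21: obs=x cand={1,3} pick 1 [1->1 ok]
  22: obs=w cand={2,4} pick 2 [1->2 ok]
  23: obs=y cand={5} pick 5 [2->5 ok]
  24: obs=x cand={1,3} pick 3 [5->3 ok]

0,0,4,0,4,5,1,1,1,5,1,4,5,2,1,1,1,1,1,5,1,1,2,5,3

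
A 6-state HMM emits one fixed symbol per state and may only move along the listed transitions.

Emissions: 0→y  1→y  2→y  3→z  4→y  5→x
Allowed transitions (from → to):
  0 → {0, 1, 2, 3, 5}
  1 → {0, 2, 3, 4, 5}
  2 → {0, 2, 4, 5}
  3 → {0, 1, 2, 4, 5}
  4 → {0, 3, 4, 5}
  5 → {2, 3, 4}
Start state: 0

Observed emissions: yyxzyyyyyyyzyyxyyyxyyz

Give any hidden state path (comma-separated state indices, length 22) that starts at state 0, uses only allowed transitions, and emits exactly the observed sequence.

0,2,5,3,0,1,2,0,2,0,1,3,1,4,5,2,2,2,5,4,4,3

  pos 0: y in {0,1,2,4}, choose 0; start
  pos 1: y in {0,1,2,4}, choose 2; 0->2 ok
  pos 2: x in {5}, choose 5; 2->5 ok
  pos 3: z in {3}, choose 3; 5->3 ok
  pos 4: y in {0,1,2,4}, choose 0; 3->0 ok
  pos 5: y in {0,1,2,4}, choose 1; 0->1 ok
  pos 6: y in {0,1,2,4}, choose 2; 1->2 ok
  pos 7: y in {0,1,2,4}, choose 0; 2->0 ok
  pos 8: y in {0,1,2,4}, choose 2; 0->2 ok
  pos 9: y in {0,1,2,4}, choose 0; 2->0 ok
  pos 10: y in {0,1,2,4}, choose 1; 0->1 ok
  pos 11: z in {3}, choose 3; 1->3 ok
  pos 12: y in {0,1,2,4}, choose 1; 3->1 ok
  pos 13: y in {0,1,2,4}, choose 4; 1->4 ok
  pos 14: x in {5}, choose 5; 4->5 ok
  pos 15: y in {0,1,2,4}, choose 2; 5->2 ok
  pos 16: y in {0,1,2,4}, choose 2; 2->2 ok
  pos 17: y in {0,1,2,4}, choose 2; 2->2 ok
  pos 18: x in {5}, choose 5; 2->5 ok
  pos 19: y in {0,1,2,4}, choose 4; 5->4 ok
  pos 20: y in {0,1,2,4}, choose 4; 4->4 ok
  pos 21: z in {3}, choose 3; 4->3 ok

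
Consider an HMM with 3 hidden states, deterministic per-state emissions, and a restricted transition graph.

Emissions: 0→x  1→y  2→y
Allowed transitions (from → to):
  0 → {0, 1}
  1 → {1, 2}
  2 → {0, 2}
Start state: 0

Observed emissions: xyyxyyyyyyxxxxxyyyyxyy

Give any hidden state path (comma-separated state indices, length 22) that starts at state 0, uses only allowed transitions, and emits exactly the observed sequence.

  t0 'x' -> {0}, take 0 (start)
  t1 'y' -> {1,2}, take 1 (0->1 ok)
  t2 'y' -> {1,2}, take 2 (1->2 ok)
  t3 'x' -> {0}, take 0 (2->0 ok)
  t4 'y' -> {1,2}, take 1 (0->1 ok)
  t5 'y' -> {1,2}, take 1 (1->1 ok)
  t6 'y' -> {1,2}, take 1 (1->1 ok)
  t7 'y' -> {1,2}, take 1 (1->1 ok)
  t8 'y' -> {1,2}, take 2 (1->2 ok)
  t9 'y' -> {1,2}, take 2 (2->2 ok)
  t10 'x' -> {0}, take 0 (2->0 ok)
  t11 'x' -> {0}, take 0 (0->0 ok)
  t12 'x' -> {0}, take 0 (0->0 ok)
  t13 'x' -> {0}, take 0 (0->0 ok)
  t14 'x' -> {0}, take 0 (0->0 ok)
  t15 'y' -> {1,2}, take 1 (0->1 ok)
  t16 'y' -> {1,2}, take 1 (1->1 ok)
  t17 'y' -> {1,2}, take 2 (1->2 ok)
  t18 'y' -> {1,2}, take 2 (2->2 ok)
  t19 'x' -> {0}, take 0 (2->0 ok)
  t20 'y' -> {1,2}, take 1 (0->1 ok)
  t21 'y' -> {1,2}, take 2 (1->2 ok)

0,1,2,0,1,1,1,1,2,2,0,0,0,0,0,1,1,2,2,0,1,2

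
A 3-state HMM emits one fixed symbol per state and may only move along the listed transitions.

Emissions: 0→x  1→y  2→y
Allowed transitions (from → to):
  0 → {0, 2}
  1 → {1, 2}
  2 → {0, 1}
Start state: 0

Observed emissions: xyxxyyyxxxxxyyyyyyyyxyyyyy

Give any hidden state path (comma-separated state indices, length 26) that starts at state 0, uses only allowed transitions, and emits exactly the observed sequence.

0,2,0,0,2,1,2,0,0,0,0,0,2,1,1,1,1,1,1,2,0,2,1,1,2,1

  pos 0: x in {0}, choose 0; start
  pos 1: y in {1,2}, choose 2; 0->2 ok
  pos 2: x in {0}, choose 0; 2->0 ok
  pos 3: x in {0}, choose 0; 0->0 ok
  pos 4: y in {1,2}, choose 2; 0->2 ok
  pos 5: y in {1,2}, choose 1; 2->1 ok
  pos 6: y in {1,2}, choose 2; 1->2 ok
  pos 7: x in {0}, choose 0; 2->0 ok
  pos 8: x in {0}, choose 0; 0->0 ok
  pos 9: x in {0}, choose 0; 0->0 ok
  pos 10: x in {0}, choose 0; 0->0 ok
  pos 11: x in {0}, choose 0; 0->0 ok
  pos 12: y in {1,2}, choose 2; 0->2 ok
  pos 13: y in {1,2}, choose 1; 2->1 ok
  pos 14: y in {1,2}, choose 1; 1->1 ok
  pos 15: y in {1,2}, choose 1; 1->1 ok
  pos 16: y in {1,2}, choose 1; 1->1 ok
  pos 17: y in {1,2}, choose 1; 1->1 ok
  pos 18: y in {1,2}, choose 1; 1->1 ok
  pos 19: y in {1,2}, choose 2; 1->2 ok
  pos 20: x in {0}, choose 0; 2->0 ok
  pos 21: y in {1,2}, choose 2; 0->2 ok
  pos 22: y in {1,2}, choose 1; 2->1 ok
  pos 23: y in {1,2}, choose 1; 1->1 ok
  pos 24: y in {1,2}, choose 2; 1->2 ok
  pos 25: y in {1,2}, choose 1; 2->1 ok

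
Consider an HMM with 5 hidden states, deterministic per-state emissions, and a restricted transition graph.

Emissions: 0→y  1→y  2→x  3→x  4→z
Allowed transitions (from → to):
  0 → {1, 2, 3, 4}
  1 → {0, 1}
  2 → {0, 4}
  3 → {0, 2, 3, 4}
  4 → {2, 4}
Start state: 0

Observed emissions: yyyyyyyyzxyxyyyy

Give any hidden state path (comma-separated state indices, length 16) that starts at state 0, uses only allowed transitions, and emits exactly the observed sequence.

0,1,1,1,1,1,1,0,4,2,0,2,0,1,0,1

  0: obs=y cand={0,1} pick 0 [start]
  1: obs=y cand={0,1} pick 1 [0->1 ok]
  2: obs=y cand={0,1} pick 1 [1->1 ok]
  3: obs=y cand={0,1} pick 1 [1->1 ok]
  4: obs=y cand={0,1} pick 1 [1->1 ok]
  5: obs=y cand={0,1} pick 1 [1->1 ok]
  6: obs=y cand={0,1} pick 1 [1->1 ok]
  7: obs=y cand={0,1} pick 0 [1->0 ok]
  8: obs=z cand={4} pick 4 [0->4 ok]
  9: obs=x cand={2,3} pick 2 [4->2 ok]
  10: obs=y cand={0,1} pick 0 [2->0 ok]
  11: obs=x cand={2,3} pick 2 [0->2 ok]
  12: obs=y cand={0,1} pick 0 [2->0 ok]
  13: obs=y cand={0,1} pick 1 [0->1 ok]
  14: obs=y cand={0,1} pick 0 [1->0 ok]
  15: obs=y cand={0,1} pick 1 [0->1 ok]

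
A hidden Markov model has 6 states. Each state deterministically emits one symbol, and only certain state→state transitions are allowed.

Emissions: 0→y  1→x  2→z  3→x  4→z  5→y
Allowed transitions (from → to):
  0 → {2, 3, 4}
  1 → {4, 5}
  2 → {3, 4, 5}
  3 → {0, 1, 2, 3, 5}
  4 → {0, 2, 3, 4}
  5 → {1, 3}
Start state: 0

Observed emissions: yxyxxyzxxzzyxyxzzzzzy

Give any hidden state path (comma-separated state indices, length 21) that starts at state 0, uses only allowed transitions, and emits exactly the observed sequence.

  [0] y  {0,5}  => 0  start
  [1] x  {1,3}  => 3  0->3 ok
  [2] y  {0,5}  => 0  3->0 ok
  [3] x  {1,3}  => 3  0->3 ok
  [4] x  {1,3}  => 3  3->3 ok
  [5] y  {0,5}  => 0  3->0 ok
  [6] z  {2,4}  => 2  0->2 ok
  [7] x  {1,3}  => 3  2->3 ok
  [8] x  {1,3}  => 1  3->1 ok
  [9] z  {2,4}  => 4  1->4 ok
  [10] z  {2,4}  => 2  4->2 ok
  [11] y  {0,5}  => 5  2->5 ok
  [12] x  {1,3}  => 1  5->1 ok
  [13] y  {0,5}  => 5  1->5 ok
  [14] x  {1,3}  => 1  5->1 ok
  [15] z  {2,4}  => 4  1->4 ok
  [16] z  {2,4}  => 2  4->2 ok
  [17] z  {2,4}  => 4  2->4 ok
  [18] z  {2,4}  => 4  4->4 ok
  [19] z  {2,4}  => 4  4->4 ok
  [20] y  {0,5}  => 0  4->0 ok

0,3,0,3,3,0,2,3,1,4,2,5,1,5,1,4,2,4,4,4,0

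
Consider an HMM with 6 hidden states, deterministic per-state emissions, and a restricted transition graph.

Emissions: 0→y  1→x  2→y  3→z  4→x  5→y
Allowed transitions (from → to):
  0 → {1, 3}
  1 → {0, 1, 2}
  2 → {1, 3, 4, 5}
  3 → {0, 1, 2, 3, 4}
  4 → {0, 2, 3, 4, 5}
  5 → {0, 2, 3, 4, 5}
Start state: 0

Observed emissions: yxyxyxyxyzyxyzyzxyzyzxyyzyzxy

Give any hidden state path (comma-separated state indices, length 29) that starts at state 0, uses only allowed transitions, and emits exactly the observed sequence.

  t0 'y' -> {0,2,5}, take 0 (start)
  t1 'x' -> {1,4}, take 1 (0->1 ok)
  t2 'y' -> {0,2,5}, take 0 (1->0 ok)
  t3 'x' -> {1,4}, take 1 (0->1 ok)
  t4 'y' -> {0,2,5}, take 2 (1->2 ok)
  t5 'x' -> {1,4}, take 1 (2->1 ok)
  t6 'y' -> {0,2,5}, take 0 (1->0 ok)
  t7 'x' -> {1,4}, take 1 (0->1 ok)
  t8 'y' -> {0,2,5}, take 2 (1->2 ok)
  t9 'z' -> {3}, take 3 (2->3 ok)
  t10 'y' -> {0,2,5}, take 2 (3->2 ok)
  t11 'x' -> {1,4}, take 1 (2->1 ok)
  t12 'y' -> {0,2,5}, take 0 (1->0 ok)
  t13 'z' -> {3}, take 3 (0->3 ok)
  t14 'y' -> {0,2,5}, take 0 (3->0 ok)
  t15 'z' -> {3}, take 3 (0->3 ok)
  t16 'x' -> {1,4}, take 1 (3->1 ok)
  t17 'y' -> {0,2,5}, take 0 (1->0 ok)
  t18 'z' -> {3}, take 3 (0->3 ok)
  t19 'y' -> {0,2,5}, take 0 (3->0 ok)
  t20 'z' -> {3}, take 3 (0->3 ok)
  t21 'x' -> {1,4}, take 4 (3->4 ok)
  t22 'y' -> {0,2,5}, take 5 (4->5 ok)
  t23 'y' -> {0,2,5}, take 2 (5->2 ok)
  t24 'z' -> {3}, take 3 (2->3 ok)
  t25 'y' -> {0,2,5}, take 0 (3->0 ok)
  t26 'z' -> {3}, take 3 (0->3 ok)
  t27 'x' -> {1,4}, take 1 (3->1 ok)
  t28 'y' -> {0,2,5}, take 0 (1->0 ok)

0,1,0,1,2,1,0,1,2,3,2,1,0,3,0,3,1,0,3,0,3,4,5,2,3,0,3,1,0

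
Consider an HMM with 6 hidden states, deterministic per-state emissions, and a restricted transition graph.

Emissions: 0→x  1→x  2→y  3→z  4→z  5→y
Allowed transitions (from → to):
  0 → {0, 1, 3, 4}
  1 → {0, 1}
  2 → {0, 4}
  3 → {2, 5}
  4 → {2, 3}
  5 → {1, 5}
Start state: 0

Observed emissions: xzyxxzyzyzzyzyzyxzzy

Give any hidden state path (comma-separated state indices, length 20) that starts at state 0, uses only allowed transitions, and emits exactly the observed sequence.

  [0] x  {0,1}  => 0  start
  [1] z  {3,4}  => 3  0->3 ok
  [2] y  {2,5}  => 5  3->5 ok
  [3] x  {0,1}  => 1  5->1 ok
  [4] x  {0,1}  => 0  1->0 ok
  [5] z  {3,4}  => 3  0->3 ok
  [6] y  {2,5}  => 2  3->2 ok
  [7] z  {3,4}  => 4  2->4 ok
  [8] y  {2,5}  => 2  4->2 ok
  [9] z  {3,4}  => 4  2->4 ok
  [10] z  {3,4}  => 3  4->3 ok
  [11] y  {2,5}  => 2  3->2 ok
  [12] z  {3,4}  => 4  2->4 ok
  [13] y  {2,5}  => 2  4->2 ok
  [14] z  {3,4}  => 4  2->4 ok
  [15] y  {2,5}  => 2  4->2 ok
  [16] x  {0,1}  => 0  2->0 ok
  [17] z  {3,4}  => 4  0->4 ok
  [18] z  {3,4}  => 3  4->3 ok
  [19] y  {2,5}  => 5  3->5 ok

0,3,5,1,0,3,2,4,2,4,3,2,4,2,4,2,0,4,3,5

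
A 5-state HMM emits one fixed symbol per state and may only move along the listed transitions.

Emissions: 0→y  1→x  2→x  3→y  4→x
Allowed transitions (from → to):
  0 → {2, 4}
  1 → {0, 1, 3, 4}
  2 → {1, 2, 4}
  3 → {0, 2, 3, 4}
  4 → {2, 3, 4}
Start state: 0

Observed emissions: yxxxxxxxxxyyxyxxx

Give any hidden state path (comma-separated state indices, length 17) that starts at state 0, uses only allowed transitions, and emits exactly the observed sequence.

  pos 0: y in {0,3}, choose 0; start
  pos 1: x in {1,2,4}, choose 4; 0->4 ok
  pos 2: x in {1,2,4}, choose 2; 4->2 ok
  pos 3: x in {1,2,4}, choose 2; 2->2 ok
  pos 4: x in {1,2,4}, choose 4; 2->4 ok
  pos 5: x in {1,2,4}, choose 2; 4->2 ok
  pos 6: x in {1,2,4}, choose 4; 2->4 ok
  pos 7: x in {1,2,4}, choose 2; 4->2 ok
  pos 8: x in {1,2,4}, choose 1; 2->1 ok
  pos 9: x in {1,2,4}, choose 1; 1->1 ok
  pos 10: y in {0,3}, choose 3; 1->3 ok
  pos 11: y in {0,3}, choose 0; 3->0 ok
  pos 12: x in {1,2,4}, choose 4; 0->4 ok
  pos 13: y in {0,3}, choose 3; 4->3 ok
  pos 14: x in {1,2,4}, choose 2; 3->2 ok
  pos 15: x in {1,2,4}, choose 4; 2->4 ok
  pos 16: x in {1,2,4}, choose 2; 4->2 ok

0,4,2,2,4,2,4,2,1,1,3,0,4,3,2,4,2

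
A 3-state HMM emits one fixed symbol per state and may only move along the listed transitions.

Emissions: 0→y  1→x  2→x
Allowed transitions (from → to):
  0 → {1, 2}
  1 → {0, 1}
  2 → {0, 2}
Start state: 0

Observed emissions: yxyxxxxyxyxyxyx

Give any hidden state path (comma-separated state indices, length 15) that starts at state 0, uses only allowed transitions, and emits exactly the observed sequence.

  pos 0: y in {0}, choose 0; start
  pos 1: x in {1,2}, choose 2; 0->2 ok
  pos 2: y in {0}, choose 0; 2->0 ok
  pos 3: x in {1,2}, choose 2; 0->2 ok
  pos 4: x in {1,2}, choose 2; 2->2 ok
  pos 5: x in {1,2}, choose 2; 2->2 ok
  pos 6: x in {1,2}, choose 2; 2->2 ok
  pos 7: y in {0}, choose 0; 2->0 ok
  pos 8: x in {1,2}, choose 1; 0->1 ok
  pos 9: y in {0}, choose 0; 1->0 ok
  pos 10: x in {1,2}, choose 2; 0->2 ok
  pos 11: y in {0}, choose 0; 2->0 ok
  pos 12: x in {1,2}, choose 1; 0->1 ok
  pos 13: y in {0}, choose 0; 1->0 ok
  pos 14: x in {1,2}, choose 2; 0->2 ok

0,2,0,2,2,2,2,0,1,0,2,0,1,0,2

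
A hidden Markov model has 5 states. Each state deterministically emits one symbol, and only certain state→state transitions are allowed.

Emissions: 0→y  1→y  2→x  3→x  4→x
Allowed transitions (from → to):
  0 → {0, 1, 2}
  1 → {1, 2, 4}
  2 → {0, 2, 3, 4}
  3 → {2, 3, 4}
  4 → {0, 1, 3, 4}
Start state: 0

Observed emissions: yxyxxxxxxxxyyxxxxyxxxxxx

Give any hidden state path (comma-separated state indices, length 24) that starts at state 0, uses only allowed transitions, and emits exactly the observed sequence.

0,2,0,2,4,3,3,3,3,3,2,0,1,2,4,3,2,0,2,3,4,3,3,2

  pos 0: y in {0,1}, choose 0; start
  pos 1: x in {2,3,4}, choose 2; 0->2 ok
  pos 2: y in {0,1}, choose 0; 2->0 ok
  pos 3: x in {2,3,4}, choose 2; 0->2 ok
  pos 4: x in {2,3,4}, choose 4; 2->4 ok
  pos 5: x in {2,3,4}, choose 3; 4->3 ok
  pos 6: x in {2,3,4}, choose 3; 3->3 ok
  pos 7: x in {2,3,4}, choose 3; 3->3 ok
  pos 8: x in {2,3,4}, choose 3; 3->3 ok
  pos 9: x in {2,3,4}, choose 3; 3->3 ok
  pos 10: x in {2,3,4}, choose 2; 3->2 ok
  pos 11: y in {0,1}, choose 0; 2->0 ok
  pos 12: y in {0,1}, choose 1; 0->1 ok
  pos 13: x in {2,3,4}, choose 2; 1->2 ok
  pos 14: x in {2,3,4}, choose 4; 2->4 ok
  pos 15: x in {2,3,4}, choose 3; 4->3 ok
  pos 16: x in {2,3,4}, choose 2; 3->2 ok
  pos 17: y in {0,1}, choose 0; 2->0 ok
  pos 18: x in {2,3,4}, choose 2; 0->2 ok
  pos 19: x in {2,3,4}, choose 3; 2->3 ok
  pos 20: x in {2,3,4}, choose 4; 3->4 ok
  pos 21: x in {2,3,4}, choose 3; 4->3 ok
  pos 22: x in {2,3,4}, choose 3; 3->3 ok
  pos 23: x in {2,3,4}, choose 2; 3->2 ok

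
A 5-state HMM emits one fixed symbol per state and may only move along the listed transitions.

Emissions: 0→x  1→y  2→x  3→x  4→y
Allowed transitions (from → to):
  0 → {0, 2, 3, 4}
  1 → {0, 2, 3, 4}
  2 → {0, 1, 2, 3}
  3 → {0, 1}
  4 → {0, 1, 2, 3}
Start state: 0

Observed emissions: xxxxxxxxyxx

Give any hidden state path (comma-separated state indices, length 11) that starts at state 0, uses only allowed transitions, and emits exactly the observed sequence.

0,0,0,2,3,0,2,3,1,2,0

  pos 0: x in {0,2,3}, choose 0; start
  pos 1: x in {0,2,3}, choose 0; 0->0 ok
  pos 2: x in {0,2,3}, choose 0; 0->0 ok
  pos 3: x in {0,2,3}, choose 2; 0->2 ok
  pos 4: x in {0,2,3}, choose 3; 2->3 ok
  pos 5: x in {0,2,3}, choose 0; 3->0 ok
  pos 6: x in {0,2,3}, choose 2; 0->2 ok
  pos 7: x in {0,2,3}, choose 3; 2->3 ok
  pos 8: y in {1,4}, choose 1; 3->1 ok
  pos 9: x in {0,2,3}, choose 2; 1->2 ok
  pos 10: x in {0,2,3}, choose 0; 2->0 ok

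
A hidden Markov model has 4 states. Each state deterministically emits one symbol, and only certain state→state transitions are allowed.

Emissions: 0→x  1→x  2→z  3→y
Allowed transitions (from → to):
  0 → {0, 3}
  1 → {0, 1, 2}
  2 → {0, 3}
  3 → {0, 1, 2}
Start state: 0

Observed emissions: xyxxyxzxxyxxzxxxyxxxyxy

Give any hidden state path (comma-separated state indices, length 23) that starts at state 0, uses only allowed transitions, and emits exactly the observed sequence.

0,3,1,0,3,1,2,0,0,3,1,1,2,0,0,0,3,0,0,0,3,0,3

  t0 'x' -> {0,1}, take 0 (start)
  t1 'y' -> {3}, take 3 (0->3 ok)
  t2 'x' -> {0,1}, take 1 (3->1 ok)
  t3 'x' -> {0,1}, take 0 (1->0 ok)
  t4 'y' -> {3}, take 3 (0->3 ok)
  t5 'x' -> {0,1}, take 1 (3->1 ok)
  t6 'z' -> {2}, take 2 (1->2 ok)
  t7 'x' -> {0,1}, take 0 (2->0 ok)
  t8 'x' -> {0,1}, take 0 (0->0 ok)
  t9 'y' -> {3}, take 3 (0->3 ok)
  t10 'x' -> {0,1}, take 1 (3->1 ok)
  t11 'x' -> {0,1}, take 1 (1->1 ok)
  t12 'z' -> {2}, take 2 (1->2 ok)
  t13 'x' -> {0,1}, take 0 (2->0 ok)
  t14 'x' -> {0,1}, take 0 (0->0 ok)
  t15 'x' -> {0,1}, take 0 (0->0 ok)
  t16 'y' -> {3}, take 3 (0->3 ok)
  t17 'x' -> {0,1}, take 0 (3->0 ok)
  t18 'x' -> {0,1}, take 0 (0->0 ok)
  t19 'x' -> {0,1}, take 0 (0->0 ok)
  t20 'y' -> {3}, take 3 (0->3 ok)
  t21 'x' -> {0,1}, take 0 (3->0 ok)
  t22 'y' -> {3}, take 3 (0->3 ok)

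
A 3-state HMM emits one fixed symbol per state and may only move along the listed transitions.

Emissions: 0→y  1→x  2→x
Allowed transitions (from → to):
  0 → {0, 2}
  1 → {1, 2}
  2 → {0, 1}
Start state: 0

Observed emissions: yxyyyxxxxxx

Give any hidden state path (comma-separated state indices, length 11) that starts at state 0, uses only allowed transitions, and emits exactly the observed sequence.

  t0 'y' -> {0}, take 0 (start)
  t1 'x' -> {1,2}, take 2 (0->2 ok)
  t2 'y' -> {0}, take 0 (2->0 ok)
  t3 'y' -> {0}, take 0 (0->0 ok)
  t4 'y' -> {0}, take 0 (0->0 ok)
  t5 'x' -> {1,2}, take 2 (0->2 ok)
  t6 'x' -> {1,2}, take 1 (2->1 ok)
  t7 'x' -> {1,2}, take 2 (1->2 ok)
  t8 'x' -> {1,2}, take 1 (2->1 ok)
  t9 'x' -> {1,2}, take 1 (1->1 ok)
  t10 'x' -> {1,2}, take 2 (1->2 ok)

0,2,0,0,0,2,1,2,1,1,2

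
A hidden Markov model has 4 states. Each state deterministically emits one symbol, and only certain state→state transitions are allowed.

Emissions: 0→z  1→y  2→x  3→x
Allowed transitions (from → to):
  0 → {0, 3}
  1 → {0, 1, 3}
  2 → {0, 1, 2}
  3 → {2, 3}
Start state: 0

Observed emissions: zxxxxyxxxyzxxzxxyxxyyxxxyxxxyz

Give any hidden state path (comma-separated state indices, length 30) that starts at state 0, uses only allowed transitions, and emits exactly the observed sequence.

  pos 0: z in {0}, choose 0; start
  pos 1: x in {2,3}, choose 3; 0->3 ok
  pos 2: x in {2,3}, choose 3; 3->3 ok
  pos 3: x in {2,3}, choose 3; 3->3 ok
  pos 4: x in {2,3}, choose 2; 3->2 ok
  pos 5: y in {1}, choose 1; 2->1 ok
  pos 6: x in {2,3}, choose 3; 1->3 ok
  pos 7: x in {2,3}, choose 3; 3->3 ok
  pos 8: x in {2,3}, choose 2; 3->2 ok
  pos 9: y in {1}, choose 1; 2->1 ok
  pos 10: z in {0}, choose 0; 1->0 ok
  pos 11: x in {2,3}, choose 3; 0->3 ok
  pos 12: x in {2,3}, choose 2; 3->2 ok
  pos 13: z in {0}, choose 0; 2->0 ok
  pos 14: x in {2,3}, choose 3; 0->3 ok
  pos 15: x in {2,3}, choose 2; 3->2 ok
  pos 16: y in {1}, choose 1; 2->1 ok
  pos 17: x in {2,3}, choose 3; 1->3 ok
  pos 18: x in {2,3}, choose 2; 3->2 ok
  pos 19: y in {1}, choose 1; 2->1 ok
  pos 20: y in {1}, choose 1; 1->1 ok
  pos 21: x in {2,3}, choose 3; 1->3 ok
  pos 22: x in {2,3}, choose 2; 3->2 ok
  pos 23: x in {2,3}, choose 2; 2->2 ok
  pos 24: y in {1}, choose 1; 2->1 ok
  pos 25: x in {2,3}, choose 3; 1->3 ok
  pos 26: x in {2,3}, choose 3; 3->3 ok
  pos 27: x in {2,3}, choose 2; 3->2 ok
  pos 28: y in {1}, choose 1; 2->1 ok
  pos 29: z in {0}, choose 0; 1->0 ok

0,3,3,3,2,1,3,3,2,1,0,3,2,0,3,2,1,3,2,1,1,3,2,2,1,3,3,2,1,0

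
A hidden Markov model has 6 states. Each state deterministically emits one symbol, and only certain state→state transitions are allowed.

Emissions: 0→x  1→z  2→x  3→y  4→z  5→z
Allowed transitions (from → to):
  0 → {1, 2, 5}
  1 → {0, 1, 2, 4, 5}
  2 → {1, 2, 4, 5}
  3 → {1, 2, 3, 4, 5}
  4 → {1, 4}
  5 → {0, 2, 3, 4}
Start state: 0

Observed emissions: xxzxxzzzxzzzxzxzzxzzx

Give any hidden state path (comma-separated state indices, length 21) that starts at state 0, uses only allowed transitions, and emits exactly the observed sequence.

  0: obs=x cand={0,2} pick 0 [start]
  1: obs=x cand={0,2} pick 2 [0->2 ok]
  2: obs=z cand={1,4,5} pick 5 [2->5 ok]
  3: obs=x cand={0,2} pick 2 [5->2 ok]
  4: obs=x cand={0,2} pick 2 [2->2 ok]
  5: obs=z cand={1,4,5} pick 4 [2->4 ok]
  6: obs=z cand={1,4,5} pick 1 [4->1 ok]
  7: obs=z cand={1,4,5} pick 1 [1->1 ok]
  8: obs=x cand={0,2} pick 2 [1->2 ok]
  9: obs=z cand={1,4,5} pick 4 [2->4 ok]
  10: obs=z cand={1,4,5} pick 4 [4->4 ok]
  11: obs=z cand={1,4,5} pick 1 [4->1 ok]
  12: obs=x cand={0,2} pick 0 [1->0 ok]
  13: obs=z cand={1,4,5} pick 1 [0->1 ok]
  14: obs=x cand={0,2} pick 2 [1->2 ok]
  15: obs=z cand={1,4,5} pick 1 [2->1 ok]
  16: obs=z cand={1,4,5} pick 1 [1->1 ok]
  17: obs=x cand={0,2} pick 2 [1->2 ok]
  18: obs=z cand={1,4,5} pick 4 [2->4 ok]
  19: obs=z cand={1,4,5} pick 1 [4->1 ok]
  20: obs=x cand={0,2} pick 0 [1->0 ok]

0,2,5,2,2,4,1,1,2,4,4,1,0,1,2,1,1,2,4,1,0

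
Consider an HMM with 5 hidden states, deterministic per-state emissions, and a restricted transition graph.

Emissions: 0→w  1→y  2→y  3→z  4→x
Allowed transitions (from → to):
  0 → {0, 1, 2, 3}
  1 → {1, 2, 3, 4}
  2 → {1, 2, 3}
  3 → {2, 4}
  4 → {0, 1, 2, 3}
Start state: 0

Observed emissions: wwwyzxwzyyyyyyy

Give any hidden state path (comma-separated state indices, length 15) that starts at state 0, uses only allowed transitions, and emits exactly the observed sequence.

0,0,0,1,3,4,0,3,2,1,2,2,1,2,1

  0: obs=w cand={0} pick 0 [start]
  1: obs=w cand={0} pick 0 [0->0 ok]
  2: obs=w cand={0} pick 0 [0->0 ok]
  3: obs=y cand={1,2} pick 1 [0->1 ok]
  4: obs=z cand={3} pick 3 [1->3 ok]
  5: obs=x cand={4} pick 4 [3->4 ok]
  6: obs=w cand={0} pick 0 [4->0 ok]
  7: obs=z cand={3} pick 3 [0->3 ok]
  8: obs=y cand={1,2} pick 2 [3->2 ok]
  9: obs=y cand={1,2} pick 1 [2->1 ok]
  10: obs=y cand={1,2} pick 2 [1->2 ok]
  11: obs=y cand={1,2} pick 2 [2->2 ok]
  12: obs=y cand={1,2} pick 1 [2->1 ok]
  13: obs=y cand={1,2} pick 2 [1->2 ok]
  14: obs=y cand={1,2} pick 1 [2->1 ok]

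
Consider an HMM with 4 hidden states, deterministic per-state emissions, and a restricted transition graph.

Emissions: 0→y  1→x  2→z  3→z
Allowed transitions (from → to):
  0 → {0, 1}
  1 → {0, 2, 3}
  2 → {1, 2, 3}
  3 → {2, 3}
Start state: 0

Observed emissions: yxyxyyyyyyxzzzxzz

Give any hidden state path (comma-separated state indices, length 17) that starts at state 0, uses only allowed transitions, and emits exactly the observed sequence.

  [0] y  {0}  => 0  start
  [1] x  {1}  => 1  0->1 ok
  [2] y  {0}  => 0  1->0 ok
  [3] x  {1}  => 1  0->1 ok
  [4] y  {0}  => 0  1->0 ok
  [5] y  {0}  => 0  0->0 ok
  [6] y  {0}  => 0  0->0 ok
  [7] y  {0}  => 0  0->0 ok
  [8] y  {0}  => 0  0->0 ok
  [9] y  {0}  => 0  0->0 ok
  [10] x  {1}  => 1  0->1 ok
  [11] z  {2,3}  => 2  1->2 ok
  [12] z  {2,3}  => 3  2->3 ok
  [13] z  {2,3}  => 2  3->2 ok
  [14] x  {1}  => 1  2->1 ok
  [15] z  {2,3}  => 3  1->3 ok
  [16] z  {2,3}  => 3  3->3 ok

0,1,0,1,0,0,0,0,0,0,1,2,3,2,1,3,3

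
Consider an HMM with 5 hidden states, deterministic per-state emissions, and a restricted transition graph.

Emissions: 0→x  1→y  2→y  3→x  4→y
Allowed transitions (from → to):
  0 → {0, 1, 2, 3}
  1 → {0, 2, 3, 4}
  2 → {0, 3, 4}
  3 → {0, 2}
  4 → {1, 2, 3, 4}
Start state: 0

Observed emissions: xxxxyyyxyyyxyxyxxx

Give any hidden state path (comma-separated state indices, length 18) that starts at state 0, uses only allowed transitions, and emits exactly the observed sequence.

  pos 0: x in {0,3}, choose 0; start
  pos 1: x in {0,3}, choose 0; 0->0 ok
  pos 2: x in {0,3}, choose 3; 0->3 ok
  pos 3: x in {0,3}, choose 0; 3->0 ok
  pos 4: y in {1,2,4}, choose 1; 0->1 ok
  pos 5: y in {1,2,4}, choose 4; 1->4 ok
  pos 6: y in {1,2,4}, choose 2; 4->2 ok
  pos 7: x in {0,3}, choose 0; 2->0 ok
  pos 8: y in {1,2,4}, choose 1; 0->1 ok
  pos 9: y in {1,2,4}, choose 4; 1->4 ok
  pos 10: y in {1,2,4}, choose 1; 4->1 ok
  pos 11: x in {0,3}, choose 3; 1->3 ok
  pos 12: y in {1,2,4}, choose 2; 3->2 ok
  pos 13: x in {0,3}, choose 0; 2->0 ok
  pos 14: y in {1,2,4}, choose 2; 0->2 ok
  pos 15: x in {0,3}, choose 3; 2->3 ok
  pos 16: x in {0,3}, choose 0; 3->0 ok
  pos 17: x in {0,3}, choose 0; 0->0 ok

0,0,3,0,1,4,2,0,1,4,1,3,2,0,2,3,0,0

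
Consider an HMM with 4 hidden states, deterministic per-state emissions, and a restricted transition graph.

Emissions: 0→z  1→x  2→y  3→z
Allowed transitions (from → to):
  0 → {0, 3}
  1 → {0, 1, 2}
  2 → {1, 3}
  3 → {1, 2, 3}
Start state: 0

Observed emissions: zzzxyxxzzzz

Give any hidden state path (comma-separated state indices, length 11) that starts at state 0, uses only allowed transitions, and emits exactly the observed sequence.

0,0,3,1,2,1,1,0,0,0,3

  pos 0: z in {0,3}, choose 0; start
  pos 1: z in {0,3}, choose 0; 0->0 ok
  pos 2: z in {0,3}, choose 3; 0->3 ok
  pos 3: x in {1}, choose 1; 3->1 ok
  pos 4: y in {2}, choose 2; 1->2 ok
  pos 5: x in {1}, choose 1; 2->1 ok
  pos 6: x in {1}, choose 1; 1->1 ok
  pos 7: z in {0,3}, choose 0; 1->0 ok
  pos 8: z in {0,3}, choose 0; 0->0 ok
  pos 9: z in {0,3}, choose 0; 0->0 ok
  pos 10: z in {0,3}, choose 3; 0->3 ok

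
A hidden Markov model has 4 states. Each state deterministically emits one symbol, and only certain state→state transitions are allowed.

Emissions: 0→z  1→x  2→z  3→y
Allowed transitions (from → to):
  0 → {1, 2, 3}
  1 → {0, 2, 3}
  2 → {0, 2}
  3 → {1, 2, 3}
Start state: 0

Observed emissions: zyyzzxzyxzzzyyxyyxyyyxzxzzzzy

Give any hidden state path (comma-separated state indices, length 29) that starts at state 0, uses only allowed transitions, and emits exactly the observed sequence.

  t0 'z' -> {0,2}, take 0 (start)
  t1 'y' -> {3}, take 3 (0->3 ok)
  t2 'y' -> {3}, take 3 (3->3 ok)
  t3 'z' -> {0,2}, take 2 (3->2 ok)
  t4 'z' -> {0,2}, take 0 (2->0 ok)
  t5 'x' -> {1}, take 1 (0->1 ok)
  t6 'z' -> {0,2}, take 0 (1->0 ok)
  t7 'y' -> {3}, take 3 (0->3 ok)
  t8 'x' -> {1}, take 1 (3->1 ok)
  t9 'z' -> {0,2}, take 0 (1->0 ok)
  t10 'z' -> {0,2}, take 2 (0->2 ok)
  t11 'z' -> {0,2}, take 0 (2->0 ok)
  t12 'y' -> {3}, take 3 (0->3 ok)
  t13 'y' -> {3}, take 3 (3->3 ok)
  t14 'x' -> {1}, take 1 (3->1 ok)
  t15 'y' -> {3}, take 3 (1->3 ok)
  t16 'y' -> {3}, take 3 (3->3 ok)
  t17 'x' -> {1}, take 1 (3->1 ok)
  t18 'y' -> {3}, take 3 (1->3 ok)
  t19 'y' -> {3}, take 3 (3->3 ok)
  t20 'y' -> {3}, take 3 (3->3 ok)
  t21 'x' -> {1}, take 1 (3->1 ok)
  t22 'z' -> {0,2}, take 0 (1->0 ok)
  t23 'x' -> {1}, take 1 (0->1 ok)
  t24 'z' -> {0,2}, take 2 (1->2 ok)
  t25 'z' -> {0,2}, take 2 (2->2 ok)
  t26 'z' -> {0,2}, take 2 (2->2 ok)
  t27 'z' -> {0,2}, take 0 (2->0 ok)
  t28 'y' -> {3}, take 3 (0->3 ok)

0,3,3,2,0,1,0,3,1,0,2,0,3,3,1,3,3,1,3,3,3,1,0,1,2,2,2,0,3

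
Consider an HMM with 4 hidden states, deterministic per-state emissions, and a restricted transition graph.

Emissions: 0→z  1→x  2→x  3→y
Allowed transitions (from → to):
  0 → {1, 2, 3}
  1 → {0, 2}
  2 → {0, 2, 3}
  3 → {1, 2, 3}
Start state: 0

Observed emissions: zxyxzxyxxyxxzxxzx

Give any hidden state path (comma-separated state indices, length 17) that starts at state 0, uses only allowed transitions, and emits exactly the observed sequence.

  0: obs=z cand={0} pick 0 [start]
  1: obs=x cand={1,2} pick 2 [0->2 ok]
  2: obs=y cand={3} pick 3 [2->3 ok]
  3: obs=x cand={1,2} pick 1 [3->1 ok]
  4: obs=z cand={0} pick 0 [1->0 ok]
  5: obs=x cand={1,2} pick 2 [0->2 ok]
  6: obs=y cand={3} pick 3 [2->3 ok]
  7: obs=x cand={1,2} pick 1 [3->1 ok]
  8: obs=x cand={1,2} pick 2 [1->2 ok]
  9: obs=y cand={3} pick 3 [2->3 ok]
  10: obs=x cand={1,2} pick 2 [3->2 ok]
  11: obs=x cand={1,2} pick 2 [2->2 ok]
  12: obs=z cand={0} pick 0 [2->0 ok]
  13: obs=x cand={1,2} pick 2 [0->2 ok]
  14: obs=x cand={1,2} pick 2 [2->2 ok]
  15: obs=z cand={0} pick 0 [2->0 ok]
  16: obs=x cand={1,2} pick 2 [0->2 ok]

0,2,3,1,0,2,3,1,2,3,2,2,0,2,2,0,2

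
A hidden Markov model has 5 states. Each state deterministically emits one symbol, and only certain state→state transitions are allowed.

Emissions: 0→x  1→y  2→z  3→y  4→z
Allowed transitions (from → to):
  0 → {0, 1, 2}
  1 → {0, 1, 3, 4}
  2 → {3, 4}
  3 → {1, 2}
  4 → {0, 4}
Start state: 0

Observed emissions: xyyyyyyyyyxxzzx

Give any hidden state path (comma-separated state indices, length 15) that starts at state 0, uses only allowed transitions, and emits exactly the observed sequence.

  [0] x  {0}  => 0  start
  [1] y  {1,3}  => 1  0->1 ok
  [2] y  {1,3}  => 1  1->1 ok
  [3] y  {1,3}  => 1  1->1 ok
  [4] y  {1,3}  => 1  1->1 ok
  [5] y  {1,3}  => 1  1->1 ok
  [6] y  {1,3}  => 3  1->3 ok
  [7] y  {1,3}  => 1  3->1 ok
  [8] y  {1,3}  => 3  1->3 ok
  [9] y  {1,3}  => 1  3->1 ok
  [10] x  {0}  => 0  1->0 ok
  [11] x  {0}  => 0  0->0 ok
  [12] z  {2,4}  => 2  0->2 ok
  [13] z  {2,4}  => 4  2->4 ok
  [14] x  {0}  => 0  4->0 ok

0,1,1,1,1,1,3,1,3,1,0,0,2,4,0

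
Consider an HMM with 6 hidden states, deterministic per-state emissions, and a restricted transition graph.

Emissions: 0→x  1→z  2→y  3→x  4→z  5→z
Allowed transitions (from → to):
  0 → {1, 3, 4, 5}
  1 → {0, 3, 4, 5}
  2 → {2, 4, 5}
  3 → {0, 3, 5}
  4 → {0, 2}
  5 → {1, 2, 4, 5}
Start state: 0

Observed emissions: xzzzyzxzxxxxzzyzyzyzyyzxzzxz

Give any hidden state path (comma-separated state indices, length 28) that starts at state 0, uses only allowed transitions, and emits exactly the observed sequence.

0,5,5,4,2,4,0,1,3,0,3,0,5,4,2,5,2,5,2,4,2,2,4,0,1,4,0,5

  pos 0: x in {0,3}, choose 0; start
  pos 1: z in {1,4,5}, choose 5; 0->5 ok
  pos 2: z in {1,4,5}, choose 5; 5->5 ok
  pos 3: z in {1,4,5}, choose 4; 5->4 ok
  pos 4: y in {2}, choose 2; 4->2 ok
  pos 5: z in {1,4,5}, choose 4; 2->4 ok
  pos 6: x in {0,3}, choose 0; 4->0 ok
  pos 7: z in {1,4,5}, choose 1; 0->1 ok
  pos 8: x in {0,3}, choose 3; 1->3 ok
  pos 9: x in {0,3}, choose 0; 3->0 ok
  pos 10: x in {0,3}, choose 3; 0->3 ok
  pos 11: x in {0,3}, choose 0; 3->0 ok
  pos 12: z in {1,4,5}, choose 5; 0->5 ok
  pos 13: z in {1,4,5}, choose 4; 5->4 ok
  pos 14: y in {2}, choose 2; 4->2 ok
  pos 15: z in {1,4,5}, choose 5; 2->5 ok
  pos 16: y in {2}, choose 2; 5->2 ok
  pos 17: z in {1,4,5}, choose 5; 2->5 ok
  pos 18: y in {2}, choose 2; 5->2 ok
  pos 19: z in {1,4,5}, choose 4; 2->4 ok
  pos 20: y in {2}, choose 2; 4->2 ok
  pos 21: y in {2}, choose 2; 2->2 ok
  pos 22: z in {1,4,5}, choose 4; 2->4 ok
  pos 23: x in {0,3}, choose 0; 4->0 ok
  pos 24: z in {1,4,5}, choose 1; 0->1 ok
  pos 25: z in {1,4,5}, choose 4; 1->4 ok
  pos 26: x in {0,3}, choose 0; 4->0 ok
  pos 27: z in {1,4,5}, choose 5; 0->5 ok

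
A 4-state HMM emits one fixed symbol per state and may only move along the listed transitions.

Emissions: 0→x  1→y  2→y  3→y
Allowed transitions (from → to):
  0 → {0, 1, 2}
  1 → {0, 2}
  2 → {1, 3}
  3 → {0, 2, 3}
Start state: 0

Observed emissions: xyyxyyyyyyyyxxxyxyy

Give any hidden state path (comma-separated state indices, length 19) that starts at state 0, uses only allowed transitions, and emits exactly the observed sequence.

  [0] x  {0}  => 0  start
  [1] y  {1,2,3}  => 2  0->2 ok
  [2] y  {1,2,3}  => 1  2->1 ok
  [3] x  {0}  => 0  1->0 ok
  [4] y  {1,2,3}  => 2  0->2 ok
  [5] y  {1,2,3}  => 1  2->1 ok
  [6] y  {1,2,3}  => 2  1->2 ok
  [7] y  {1,2,3}  => 3  2->3 ok
  [8] y  {1,2,3}  => 3  3->3 ok
  [9] y  {1,2,3}  => 3  3->3 ok
  [10] y  {1,2,3}  => 3  3->3 ok
  [11] y  {1,2,3}  => 3  3->3 ok
  [12] x  {0}  => 0  3->0 ok
  [13] x  {0}  => 0  0->0 ok
  [14] x  {0}  => 0  0->0 ok
  [15] y  {1,2,3}  => 1  0->1 ok
  [16] x  {0}  => 0  1->0 ok
  [17] y  {1,2,3}  => 1  0->1 ok
  [18] y  {1,2,3}  => 2  1->2 ok

0,2,1,0,2,1,2,3,3,3,3,3,0,0,0,1,0,1,2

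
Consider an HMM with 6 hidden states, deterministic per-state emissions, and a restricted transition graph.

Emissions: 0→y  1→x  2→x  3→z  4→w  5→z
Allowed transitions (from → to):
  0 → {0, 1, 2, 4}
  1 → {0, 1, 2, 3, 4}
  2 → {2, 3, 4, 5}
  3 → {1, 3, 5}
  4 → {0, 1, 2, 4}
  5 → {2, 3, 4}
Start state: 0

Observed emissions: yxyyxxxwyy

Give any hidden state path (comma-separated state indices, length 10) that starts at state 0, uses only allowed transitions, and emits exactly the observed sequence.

0,1,0,0,1,1,1,4,0,0

  0: obs=y cand={0} pick 0 [start]
  1: obs=x cand={1,2} pick 1 [0->1 ok]
  2: obs=y cand={0} pick 0 [1->0 ok]
  3: obs=y cand={0} pick 0 [0->0 ok]
  4: obs=x cand={1,2} pick 1 [0->1 ok]
  5: obs=x cand={1,2} pick 1 [1->1 ok]
  6: obs=x cand={1,2} pick 1 [1->1 ok]
  7: obs=w cand={4} pick 4 [1->4 ok]
  8: obs=y cand={0} pick 0 [4->0 ok]
  9: obs=y cand={0} pick 0 [0->0 ok]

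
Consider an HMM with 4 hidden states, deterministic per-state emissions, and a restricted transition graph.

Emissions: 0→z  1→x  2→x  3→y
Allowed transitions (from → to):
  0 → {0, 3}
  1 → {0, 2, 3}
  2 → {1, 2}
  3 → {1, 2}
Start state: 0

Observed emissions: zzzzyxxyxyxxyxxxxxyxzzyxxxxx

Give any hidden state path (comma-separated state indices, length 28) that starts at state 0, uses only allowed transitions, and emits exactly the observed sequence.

0,0,0,0,3,2,1,3,1,3,2,1,3,1,2,2,2,1,3,1,0,0,3,1,2,2,1,2

  t0 'z' -> {0}, take 0 (start)
  t1 'z' -> {0}, take 0 (0->0 ok)
  t2 'z' -> {0}, take 0 (0->0 ok)
  t3 'z' -> {0}, take 0 (0->0 ok)
  t4 'y' -> {3}, take 3 (0->3 ok)
  t5 'x' -> {1,2}, take 2 (3->2 ok)
  t6 'x' -> {1,2}, take 1 (2->1 ok)
  t7 'y' -> {3}, take 3 (1->3 ok)
  t8 'x' -> {1,2}, take 1 (3->1 ok)
  t9 'y' -> {3}, take 3 (1->3 ok)
  t10 'x' -> {1,2}, take 2 (3->2 ok)
  t11 'x' -> {1,2}, take 1 (2->1 ok)
  t12 'y' -> {3}, take 3 (1->3 ok)
  t13 'x' -> {1,2}, take 1 (3->1 ok)
  t14 'x' -> {1,2}, take 2 (1->2 ok)
  t15 'x' -> {1,2}, take 2 (2->2 ok)
  t16 'x' -> {1,2}, take 2 (2->2 ok)
  t17 'x' -> {1,2}, take 1 (2->1 ok)
  t18 'y' -> {3}, take 3 (1->3 ok)
  t19 'x' -> {1,2}, take 1 (3->1 ok)
  t20 'z' -> {0}, take 0 (1->0 ok)
  t21 'z' -> {0}, take 0 (0->0 ok)
  t22 'y' -> {3}, take 3 (0->3 ok)
  t23 'x' -> {1,2}, take 1 (3->1 ok)
  t24 'x' -> {1,2}, take 2 (1->2 ok)
  t25 'x' -> {1,2}, take 2 (2->2 ok)
  t26 'x' -> {1,2}, take 1 (2->1 ok)
  t27 'x' -> {1,2}, take 2 (1->2 ok)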